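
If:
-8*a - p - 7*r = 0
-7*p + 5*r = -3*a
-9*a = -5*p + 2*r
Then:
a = 0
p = 0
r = 0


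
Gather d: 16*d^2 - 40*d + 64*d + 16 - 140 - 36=16*d^2 + 24*d - 160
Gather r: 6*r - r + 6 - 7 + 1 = 5*r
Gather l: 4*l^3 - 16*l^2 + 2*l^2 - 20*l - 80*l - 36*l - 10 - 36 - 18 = 4*l^3 - 14*l^2 - 136*l - 64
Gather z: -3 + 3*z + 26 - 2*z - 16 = z + 7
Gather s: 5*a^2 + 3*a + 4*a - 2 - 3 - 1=5*a^2 + 7*a - 6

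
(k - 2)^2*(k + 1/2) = k^3 - 7*k^2/2 + 2*k + 2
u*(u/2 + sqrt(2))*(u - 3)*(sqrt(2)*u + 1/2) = sqrt(2)*u^4/2 - 3*sqrt(2)*u^3/2 + 9*u^3/4 - 27*u^2/4 + sqrt(2)*u^2/2 - 3*sqrt(2)*u/2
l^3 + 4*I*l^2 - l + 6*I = (l - I)*(l + 2*I)*(l + 3*I)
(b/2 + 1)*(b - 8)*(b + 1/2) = b^3/2 - 11*b^2/4 - 19*b/2 - 4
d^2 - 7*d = d*(d - 7)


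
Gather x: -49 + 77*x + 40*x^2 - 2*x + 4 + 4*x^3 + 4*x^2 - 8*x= 4*x^3 + 44*x^2 + 67*x - 45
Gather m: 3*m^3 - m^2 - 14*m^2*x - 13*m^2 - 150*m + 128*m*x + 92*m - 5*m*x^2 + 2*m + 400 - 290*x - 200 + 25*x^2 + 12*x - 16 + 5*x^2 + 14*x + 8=3*m^3 + m^2*(-14*x - 14) + m*(-5*x^2 + 128*x - 56) + 30*x^2 - 264*x + 192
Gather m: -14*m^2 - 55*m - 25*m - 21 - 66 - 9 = -14*m^2 - 80*m - 96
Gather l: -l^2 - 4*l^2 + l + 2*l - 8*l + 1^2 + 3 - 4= -5*l^2 - 5*l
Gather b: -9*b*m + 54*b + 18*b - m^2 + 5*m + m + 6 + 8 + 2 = b*(72 - 9*m) - m^2 + 6*m + 16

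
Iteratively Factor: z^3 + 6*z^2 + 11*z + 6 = (z + 3)*(z^2 + 3*z + 2) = (z + 2)*(z + 3)*(z + 1)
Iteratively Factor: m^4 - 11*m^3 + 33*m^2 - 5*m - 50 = (m - 5)*(m^3 - 6*m^2 + 3*m + 10) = (m - 5)*(m + 1)*(m^2 - 7*m + 10) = (m - 5)*(m - 2)*(m + 1)*(m - 5)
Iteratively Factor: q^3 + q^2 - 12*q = (q)*(q^2 + q - 12) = q*(q - 3)*(q + 4)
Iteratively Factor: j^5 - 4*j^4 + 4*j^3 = (j)*(j^4 - 4*j^3 + 4*j^2) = j^2*(j^3 - 4*j^2 + 4*j) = j^3*(j^2 - 4*j + 4) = j^3*(j - 2)*(j - 2)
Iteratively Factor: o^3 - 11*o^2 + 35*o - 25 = (o - 1)*(o^2 - 10*o + 25) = (o - 5)*(o - 1)*(o - 5)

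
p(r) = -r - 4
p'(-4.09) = -1.00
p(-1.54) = -2.46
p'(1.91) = -1.00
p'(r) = -1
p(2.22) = -6.22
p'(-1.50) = -1.00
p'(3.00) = -1.00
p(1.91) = -5.91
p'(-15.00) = -1.00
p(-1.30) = -2.70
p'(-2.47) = -1.00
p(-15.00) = 11.00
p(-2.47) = -1.53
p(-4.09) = 0.09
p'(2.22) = -1.00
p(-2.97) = -1.03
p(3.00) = -7.00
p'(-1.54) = -1.00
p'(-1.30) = -1.00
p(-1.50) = -2.50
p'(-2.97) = -1.00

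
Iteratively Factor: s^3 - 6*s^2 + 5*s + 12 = (s - 3)*(s^2 - 3*s - 4) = (s - 4)*(s - 3)*(s + 1)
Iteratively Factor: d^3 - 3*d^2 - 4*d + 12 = (d - 2)*(d^2 - d - 6) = (d - 2)*(d + 2)*(d - 3)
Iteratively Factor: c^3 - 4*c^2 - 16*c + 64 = (c - 4)*(c^2 - 16) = (c - 4)^2*(c + 4)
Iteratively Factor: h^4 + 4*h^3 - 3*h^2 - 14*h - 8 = (h + 4)*(h^3 - 3*h - 2) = (h - 2)*(h + 4)*(h^2 + 2*h + 1) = (h - 2)*(h + 1)*(h + 4)*(h + 1)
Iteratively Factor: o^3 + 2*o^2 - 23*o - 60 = (o - 5)*(o^2 + 7*o + 12) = (o - 5)*(o + 4)*(o + 3)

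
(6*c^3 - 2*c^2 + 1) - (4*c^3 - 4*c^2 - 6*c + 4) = 2*c^3 + 2*c^2 + 6*c - 3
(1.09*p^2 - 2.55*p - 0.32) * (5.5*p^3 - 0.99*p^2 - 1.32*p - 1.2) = 5.995*p^5 - 15.1041*p^4 - 0.674300000000001*p^3 + 2.3748*p^2 + 3.4824*p + 0.384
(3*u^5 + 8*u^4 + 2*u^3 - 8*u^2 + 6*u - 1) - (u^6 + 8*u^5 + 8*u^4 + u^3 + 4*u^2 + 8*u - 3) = -u^6 - 5*u^5 + u^3 - 12*u^2 - 2*u + 2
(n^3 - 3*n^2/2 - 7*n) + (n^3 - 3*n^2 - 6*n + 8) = 2*n^3 - 9*n^2/2 - 13*n + 8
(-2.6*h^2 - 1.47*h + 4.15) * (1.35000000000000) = -3.51*h^2 - 1.9845*h + 5.6025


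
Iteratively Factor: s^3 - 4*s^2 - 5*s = (s - 5)*(s^2 + s) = s*(s - 5)*(s + 1)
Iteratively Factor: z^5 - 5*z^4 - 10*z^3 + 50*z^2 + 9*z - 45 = (z + 3)*(z^4 - 8*z^3 + 14*z^2 + 8*z - 15) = (z + 1)*(z + 3)*(z^3 - 9*z^2 + 23*z - 15) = (z - 1)*(z + 1)*(z + 3)*(z^2 - 8*z + 15) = (z - 5)*(z - 1)*(z + 1)*(z + 3)*(z - 3)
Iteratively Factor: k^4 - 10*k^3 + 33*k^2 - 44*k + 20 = (k - 1)*(k^3 - 9*k^2 + 24*k - 20) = (k - 5)*(k - 1)*(k^2 - 4*k + 4) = (k - 5)*(k - 2)*(k - 1)*(k - 2)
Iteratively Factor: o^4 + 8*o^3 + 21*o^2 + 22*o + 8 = (o + 2)*(o^3 + 6*o^2 + 9*o + 4) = (o + 2)*(o + 4)*(o^2 + 2*o + 1) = (o + 1)*(o + 2)*(o + 4)*(o + 1)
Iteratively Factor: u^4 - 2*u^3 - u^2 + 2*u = (u - 2)*(u^3 - u) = (u - 2)*(u + 1)*(u^2 - u) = u*(u - 2)*(u + 1)*(u - 1)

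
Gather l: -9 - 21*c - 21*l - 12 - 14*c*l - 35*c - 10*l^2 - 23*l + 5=-56*c - 10*l^2 + l*(-14*c - 44) - 16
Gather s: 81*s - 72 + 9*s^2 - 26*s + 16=9*s^2 + 55*s - 56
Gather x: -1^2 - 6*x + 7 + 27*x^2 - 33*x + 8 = 27*x^2 - 39*x + 14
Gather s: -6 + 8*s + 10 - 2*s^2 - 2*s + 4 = -2*s^2 + 6*s + 8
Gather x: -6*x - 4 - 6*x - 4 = -12*x - 8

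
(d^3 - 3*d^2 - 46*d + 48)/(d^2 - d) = d - 2 - 48/d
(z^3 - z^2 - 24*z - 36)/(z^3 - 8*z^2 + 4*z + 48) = (z + 3)/(z - 4)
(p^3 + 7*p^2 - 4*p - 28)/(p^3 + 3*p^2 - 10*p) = (p^2 + 9*p + 14)/(p*(p + 5))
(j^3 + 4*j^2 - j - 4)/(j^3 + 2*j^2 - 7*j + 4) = (j + 1)/(j - 1)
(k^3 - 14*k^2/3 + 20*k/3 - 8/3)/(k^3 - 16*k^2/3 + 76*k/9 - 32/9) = 3*(k - 2)/(3*k - 8)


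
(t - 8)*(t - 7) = t^2 - 15*t + 56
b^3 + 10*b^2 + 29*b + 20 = (b + 1)*(b + 4)*(b + 5)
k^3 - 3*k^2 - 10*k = k*(k - 5)*(k + 2)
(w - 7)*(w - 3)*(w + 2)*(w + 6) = w^4 - 2*w^3 - 47*w^2 + 48*w + 252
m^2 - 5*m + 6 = (m - 3)*(m - 2)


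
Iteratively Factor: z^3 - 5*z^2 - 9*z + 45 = (z - 5)*(z^2 - 9) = (z - 5)*(z - 3)*(z + 3)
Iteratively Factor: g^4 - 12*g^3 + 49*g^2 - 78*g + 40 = (g - 4)*(g^3 - 8*g^2 + 17*g - 10) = (g - 4)*(g - 2)*(g^2 - 6*g + 5) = (g - 4)*(g - 2)*(g - 1)*(g - 5)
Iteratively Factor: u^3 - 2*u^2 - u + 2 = (u - 1)*(u^2 - u - 2) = (u - 2)*(u - 1)*(u + 1)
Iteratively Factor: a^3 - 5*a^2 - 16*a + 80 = (a - 4)*(a^2 - a - 20) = (a - 5)*(a - 4)*(a + 4)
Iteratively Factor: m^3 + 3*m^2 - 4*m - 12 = (m + 3)*(m^2 - 4) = (m - 2)*(m + 3)*(m + 2)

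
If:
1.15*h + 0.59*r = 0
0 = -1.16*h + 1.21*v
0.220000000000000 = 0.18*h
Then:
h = 1.22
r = -2.38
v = 1.17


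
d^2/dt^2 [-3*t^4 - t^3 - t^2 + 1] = -36*t^2 - 6*t - 2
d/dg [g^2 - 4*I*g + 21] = 2*g - 4*I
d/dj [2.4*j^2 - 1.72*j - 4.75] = 4.8*j - 1.72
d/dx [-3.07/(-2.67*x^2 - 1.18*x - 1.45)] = (-16.3938*x - 3.6226)/(2.67*x^2 + 1.18*x + 1.45)^2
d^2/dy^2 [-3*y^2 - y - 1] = -6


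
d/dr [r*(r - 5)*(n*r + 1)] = 3*n*r^2 - 10*n*r + 2*r - 5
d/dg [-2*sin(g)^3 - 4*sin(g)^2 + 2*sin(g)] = 2*(-3*sin(g)^2 - 4*sin(g) + 1)*cos(g)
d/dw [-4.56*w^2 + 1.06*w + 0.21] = 1.06 - 9.12*w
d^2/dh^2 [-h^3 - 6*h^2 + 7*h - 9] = -6*h - 12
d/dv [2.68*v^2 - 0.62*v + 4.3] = 5.36*v - 0.62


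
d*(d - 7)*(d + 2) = d^3 - 5*d^2 - 14*d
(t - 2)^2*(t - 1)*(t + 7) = t^4 + 2*t^3 - 27*t^2 + 52*t - 28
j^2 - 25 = (j - 5)*(j + 5)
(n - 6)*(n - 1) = n^2 - 7*n + 6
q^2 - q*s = q*(q - s)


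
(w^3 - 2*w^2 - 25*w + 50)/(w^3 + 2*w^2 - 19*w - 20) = (w^2 - 7*w + 10)/(w^2 - 3*w - 4)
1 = 1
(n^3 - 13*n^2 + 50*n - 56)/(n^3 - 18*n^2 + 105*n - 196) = (n - 2)/(n - 7)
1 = 1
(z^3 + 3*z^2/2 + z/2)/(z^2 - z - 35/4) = 2*z*(2*z^2 + 3*z + 1)/(4*z^2 - 4*z - 35)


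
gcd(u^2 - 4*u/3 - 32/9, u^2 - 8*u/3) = u - 8/3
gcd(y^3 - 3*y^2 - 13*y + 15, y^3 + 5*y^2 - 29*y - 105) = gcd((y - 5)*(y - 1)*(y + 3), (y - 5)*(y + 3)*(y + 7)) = y^2 - 2*y - 15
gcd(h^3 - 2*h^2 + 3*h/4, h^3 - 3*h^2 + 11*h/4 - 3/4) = h^2 - 2*h + 3/4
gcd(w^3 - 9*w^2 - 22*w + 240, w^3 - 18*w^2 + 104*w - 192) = w^2 - 14*w + 48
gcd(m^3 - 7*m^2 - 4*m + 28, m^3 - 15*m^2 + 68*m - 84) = m^2 - 9*m + 14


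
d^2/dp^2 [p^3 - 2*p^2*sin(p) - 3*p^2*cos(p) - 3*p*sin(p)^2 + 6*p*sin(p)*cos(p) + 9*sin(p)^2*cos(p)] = 2*p^2*sin(p) + 3*p^2*cos(p) + 12*p*sin(p) - 12*p*sin(2*p) - 8*p*cos(p) - 6*p*cos(2*p) + 6*p - 4*sin(p) - 6*sin(2*p) - 33*cos(p)/4 + 12*cos(2*p) + 81*cos(3*p)/4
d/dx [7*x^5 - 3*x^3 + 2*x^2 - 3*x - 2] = 35*x^4 - 9*x^2 + 4*x - 3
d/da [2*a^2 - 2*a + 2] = 4*a - 2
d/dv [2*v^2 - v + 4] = 4*v - 1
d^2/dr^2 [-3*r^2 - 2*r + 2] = -6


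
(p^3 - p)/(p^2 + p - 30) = (p^3 - p)/(p^2 + p - 30)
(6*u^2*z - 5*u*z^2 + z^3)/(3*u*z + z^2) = (6*u^2 - 5*u*z + z^2)/(3*u + z)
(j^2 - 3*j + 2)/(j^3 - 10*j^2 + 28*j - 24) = (j - 1)/(j^2 - 8*j + 12)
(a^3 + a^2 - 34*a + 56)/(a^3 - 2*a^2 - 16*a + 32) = (a + 7)/(a + 4)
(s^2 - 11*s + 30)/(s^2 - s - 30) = (s - 5)/(s + 5)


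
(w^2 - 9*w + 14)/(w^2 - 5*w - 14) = (w - 2)/(w + 2)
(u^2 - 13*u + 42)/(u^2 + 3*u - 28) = (u^2 - 13*u + 42)/(u^2 + 3*u - 28)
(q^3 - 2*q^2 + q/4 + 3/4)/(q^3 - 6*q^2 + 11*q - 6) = (q^2 - q - 3/4)/(q^2 - 5*q + 6)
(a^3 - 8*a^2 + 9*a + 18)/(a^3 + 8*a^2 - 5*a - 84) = (a^2 - 5*a - 6)/(a^2 + 11*a + 28)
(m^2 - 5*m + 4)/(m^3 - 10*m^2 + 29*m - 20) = 1/(m - 5)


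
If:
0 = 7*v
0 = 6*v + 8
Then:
No Solution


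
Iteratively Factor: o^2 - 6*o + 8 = (o - 2)*(o - 4)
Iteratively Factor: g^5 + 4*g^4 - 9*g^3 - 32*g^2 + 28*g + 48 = (g + 4)*(g^4 - 9*g^2 + 4*g + 12) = (g + 1)*(g + 4)*(g^3 - g^2 - 8*g + 12) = (g - 2)*(g + 1)*(g + 4)*(g^2 + g - 6) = (g - 2)^2*(g + 1)*(g + 4)*(g + 3)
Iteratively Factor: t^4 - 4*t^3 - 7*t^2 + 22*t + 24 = (t - 3)*(t^3 - t^2 - 10*t - 8) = (t - 3)*(t + 1)*(t^2 - 2*t - 8) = (t - 3)*(t + 1)*(t + 2)*(t - 4)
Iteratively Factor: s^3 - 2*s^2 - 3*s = (s)*(s^2 - 2*s - 3) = s*(s + 1)*(s - 3)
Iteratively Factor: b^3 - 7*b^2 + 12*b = (b - 3)*(b^2 - 4*b) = (b - 4)*(b - 3)*(b)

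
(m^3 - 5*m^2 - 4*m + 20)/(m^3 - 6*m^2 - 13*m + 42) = (m^2 - 3*m - 10)/(m^2 - 4*m - 21)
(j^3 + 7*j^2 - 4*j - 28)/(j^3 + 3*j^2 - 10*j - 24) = (j^2 + 5*j - 14)/(j^2 + j - 12)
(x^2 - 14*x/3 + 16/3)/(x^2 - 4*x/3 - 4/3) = (3*x - 8)/(3*x + 2)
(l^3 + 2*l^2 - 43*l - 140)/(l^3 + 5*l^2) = 1 - 3/l - 28/l^2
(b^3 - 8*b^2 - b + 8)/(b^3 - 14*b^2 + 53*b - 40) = (b + 1)/(b - 5)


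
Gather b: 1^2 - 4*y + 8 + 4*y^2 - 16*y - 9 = 4*y^2 - 20*y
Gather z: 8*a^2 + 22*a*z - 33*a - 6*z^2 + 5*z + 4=8*a^2 - 33*a - 6*z^2 + z*(22*a + 5) + 4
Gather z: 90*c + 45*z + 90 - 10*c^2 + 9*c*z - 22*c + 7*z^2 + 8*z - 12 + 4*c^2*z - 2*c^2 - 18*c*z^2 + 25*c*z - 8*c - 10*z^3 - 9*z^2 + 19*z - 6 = -12*c^2 + 60*c - 10*z^3 + z^2*(-18*c - 2) + z*(4*c^2 + 34*c + 72) + 72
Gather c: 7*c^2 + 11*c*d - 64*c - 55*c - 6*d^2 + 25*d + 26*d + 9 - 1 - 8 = 7*c^2 + c*(11*d - 119) - 6*d^2 + 51*d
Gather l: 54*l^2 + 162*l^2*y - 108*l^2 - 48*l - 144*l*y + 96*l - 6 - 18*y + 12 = l^2*(162*y - 54) + l*(48 - 144*y) - 18*y + 6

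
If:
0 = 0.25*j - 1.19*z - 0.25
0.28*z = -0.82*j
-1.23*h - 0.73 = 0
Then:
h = -0.59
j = 0.07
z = -0.20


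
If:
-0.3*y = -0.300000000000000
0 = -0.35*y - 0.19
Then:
No Solution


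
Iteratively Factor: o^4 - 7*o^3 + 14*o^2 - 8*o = (o - 2)*(o^3 - 5*o^2 + 4*o) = (o - 2)*(o - 1)*(o^2 - 4*o) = o*(o - 2)*(o - 1)*(o - 4)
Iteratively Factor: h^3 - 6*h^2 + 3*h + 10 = (h - 5)*(h^2 - h - 2) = (h - 5)*(h - 2)*(h + 1)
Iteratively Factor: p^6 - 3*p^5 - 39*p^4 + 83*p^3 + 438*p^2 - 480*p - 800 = (p + 1)*(p^5 - 4*p^4 - 35*p^3 + 118*p^2 + 320*p - 800) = (p + 1)*(p + 4)*(p^4 - 8*p^3 - 3*p^2 + 130*p - 200) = (p - 5)*(p + 1)*(p + 4)*(p^3 - 3*p^2 - 18*p + 40) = (p - 5)^2*(p + 1)*(p + 4)*(p^2 + 2*p - 8) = (p - 5)^2*(p - 2)*(p + 1)*(p + 4)*(p + 4)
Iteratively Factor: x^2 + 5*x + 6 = (x + 3)*(x + 2)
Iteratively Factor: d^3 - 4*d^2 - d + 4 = (d - 1)*(d^2 - 3*d - 4) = (d - 1)*(d + 1)*(d - 4)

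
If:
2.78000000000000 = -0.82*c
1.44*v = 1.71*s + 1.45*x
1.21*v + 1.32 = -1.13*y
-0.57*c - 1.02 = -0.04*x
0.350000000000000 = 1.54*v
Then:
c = -3.39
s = 19.53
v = 0.23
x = -22.81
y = -1.41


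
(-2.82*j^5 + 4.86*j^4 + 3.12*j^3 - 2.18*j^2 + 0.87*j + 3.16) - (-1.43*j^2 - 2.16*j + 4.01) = -2.82*j^5 + 4.86*j^4 + 3.12*j^3 - 0.75*j^2 + 3.03*j - 0.85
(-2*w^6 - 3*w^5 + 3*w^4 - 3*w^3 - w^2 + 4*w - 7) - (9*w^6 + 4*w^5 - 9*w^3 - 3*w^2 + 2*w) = -11*w^6 - 7*w^5 + 3*w^4 + 6*w^3 + 2*w^2 + 2*w - 7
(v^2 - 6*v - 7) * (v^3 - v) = v^5 - 6*v^4 - 8*v^3 + 6*v^2 + 7*v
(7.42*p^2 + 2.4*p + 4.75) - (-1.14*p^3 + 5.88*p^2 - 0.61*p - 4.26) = 1.14*p^3 + 1.54*p^2 + 3.01*p + 9.01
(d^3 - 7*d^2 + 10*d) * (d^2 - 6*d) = d^5 - 13*d^4 + 52*d^3 - 60*d^2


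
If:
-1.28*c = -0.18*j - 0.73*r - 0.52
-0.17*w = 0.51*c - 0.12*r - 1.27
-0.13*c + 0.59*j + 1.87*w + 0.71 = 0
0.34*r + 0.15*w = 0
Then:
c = 5.97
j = 25.31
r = 3.51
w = -7.95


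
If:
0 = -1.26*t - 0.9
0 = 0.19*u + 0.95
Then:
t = -0.71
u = -5.00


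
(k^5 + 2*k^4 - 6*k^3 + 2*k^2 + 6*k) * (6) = 6*k^5 + 12*k^4 - 36*k^3 + 12*k^2 + 36*k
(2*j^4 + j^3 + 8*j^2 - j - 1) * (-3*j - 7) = -6*j^5 - 17*j^4 - 31*j^3 - 53*j^2 + 10*j + 7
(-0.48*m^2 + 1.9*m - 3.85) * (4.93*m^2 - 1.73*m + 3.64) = -2.3664*m^4 + 10.1974*m^3 - 24.0147*m^2 + 13.5765*m - 14.014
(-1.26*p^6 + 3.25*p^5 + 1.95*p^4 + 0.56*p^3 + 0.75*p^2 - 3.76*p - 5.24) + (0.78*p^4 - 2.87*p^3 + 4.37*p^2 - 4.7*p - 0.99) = -1.26*p^6 + 3.25*p^5 + 2.73*p^4 - 2.31*p^3 + 5.12*p^2 - 8.46*p - 6.23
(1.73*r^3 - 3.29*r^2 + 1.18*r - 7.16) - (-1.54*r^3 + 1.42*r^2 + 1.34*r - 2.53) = 3.27*r^3 - 4.71*r^2 - 0.16*r - 4.63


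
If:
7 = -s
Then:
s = -7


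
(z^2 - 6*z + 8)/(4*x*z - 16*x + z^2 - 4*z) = (z - 2)/(4*x + z)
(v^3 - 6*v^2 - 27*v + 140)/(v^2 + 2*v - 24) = (v^2 - 2*v - 35)/(v + 6)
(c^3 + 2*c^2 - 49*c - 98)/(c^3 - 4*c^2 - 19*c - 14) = (c + 7)/(c + 1)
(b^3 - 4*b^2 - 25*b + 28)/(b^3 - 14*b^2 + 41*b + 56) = (b^2 + 3*b - 4)/(b^2 - 7*b - 8)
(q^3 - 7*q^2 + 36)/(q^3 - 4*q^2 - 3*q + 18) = (q - 6)/(q - 3)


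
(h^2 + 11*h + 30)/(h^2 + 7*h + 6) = (h + 5)/(h + 1)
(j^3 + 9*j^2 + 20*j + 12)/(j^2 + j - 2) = (j^2 + 7*j + 6)/(j - 1)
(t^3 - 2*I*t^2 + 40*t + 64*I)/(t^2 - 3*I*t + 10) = (t^2 - 4*I*t + 32)/(t - 5*I)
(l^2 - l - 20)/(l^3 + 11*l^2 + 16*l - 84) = (l^2 - l - 20)/(l^3 + 11*l^2 + 16*l - 84)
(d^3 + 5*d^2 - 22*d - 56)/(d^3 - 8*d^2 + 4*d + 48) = (d + 7)/(d - 6)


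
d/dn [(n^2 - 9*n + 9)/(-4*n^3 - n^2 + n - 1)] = 4*n*(n^3 - 18*n^2 + 25*n + 4)/(16*n^6 + 8*n^5 - 7*n^4 + 6*n^3 + 3*n^2 - 2*n + 1)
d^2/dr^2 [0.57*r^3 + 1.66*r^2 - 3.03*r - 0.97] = 3.42*r + 3.32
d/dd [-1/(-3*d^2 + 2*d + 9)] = 2*(1 - 3*d)/(-3*d^2 + 2*d + 9)^2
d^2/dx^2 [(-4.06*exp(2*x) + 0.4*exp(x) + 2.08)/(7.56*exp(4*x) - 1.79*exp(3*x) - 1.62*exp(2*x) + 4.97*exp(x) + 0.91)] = (-928.174464*exp(9*x) + 370.577592*exp(8*x) + 1630.626074*exp(7*x) + 1342.825468*exp(6*x) + 76.1412360000001*exp(5*x) - 175.723498000001*exp(4*x) - 356.66251*exp(3*x) - 71.296134*exp(2*x) + 48.385792*exp(x) - 9.075976)*exp(x)/(432.081216*exp(12*x) - 306.914832*exp(11*x) - 205.097508*exp(10*x) + 977.959765*exp(9*x) - 203.557374*exp(8*x) - 405.418305*exp(7*x) + 584.314401*exp(6*x) + 127.468551*exp(5*x) - 142.674252*exp(4*x) + 74.355932*exp(3*x) + 63.408891*exp(2*x) + 12.346971*exp(x) + 0.753571)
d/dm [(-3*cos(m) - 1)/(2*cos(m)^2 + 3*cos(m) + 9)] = (6*sin(m)^2 - 4*cos(m) + 18)*sin(m)/(3*cos(m) + cos(2*m) + 10)^2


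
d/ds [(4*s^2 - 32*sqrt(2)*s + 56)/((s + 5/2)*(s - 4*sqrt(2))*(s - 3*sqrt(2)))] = 8*(-2*s^4 + 32*sqrt(2)*s^3 - 260*s^2 + 5*sqrt(2)*s^2 + 100*s + 392*sqrt(2)*s - 672 - 470*sqrt(2))/(4*s^6 - 56*sqrt(2)*s^5 + 20*s^5 - 280*sqrt(2)*s^4 + 609*s^4 - 1694*sqrt(2)*s^3 + 2920*s^3 - 6720*sqrt(2)*s^2 + 5954*s^2 - 8400*sqrt(2)*s + 11520*s + 14400)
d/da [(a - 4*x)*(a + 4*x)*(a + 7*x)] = 3*a^2 + 14*a*x - 16*x^2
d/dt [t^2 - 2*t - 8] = 2*t - 2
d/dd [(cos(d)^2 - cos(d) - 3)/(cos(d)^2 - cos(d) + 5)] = 8*(1 - 2*cos(d))*sin(d)/(sin(d)^2 + cos(d) - 6)^2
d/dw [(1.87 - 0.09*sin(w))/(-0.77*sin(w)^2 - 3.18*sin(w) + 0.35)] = (-0.0693*sin(w)^2 + 2.8798*sin(w) + 5.9151)*cos(w)/(0.5929*sin(w)^4 + 4.8972*sin(w)^3 + 9.5734*sin(w)^2 - 2.226*sin(w) + 0.1225)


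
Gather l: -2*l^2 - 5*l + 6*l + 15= -2*l^2 + l + 15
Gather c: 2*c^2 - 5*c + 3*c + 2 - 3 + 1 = 2*c^2 - 2*c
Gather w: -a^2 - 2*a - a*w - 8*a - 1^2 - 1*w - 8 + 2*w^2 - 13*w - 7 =-a^2 - 10*a + 2*w^2 + w*(-a - 14) - 16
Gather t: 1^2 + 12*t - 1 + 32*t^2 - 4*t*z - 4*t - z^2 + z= 32*t^2 + t*(8 - 4*z) - z^2 + z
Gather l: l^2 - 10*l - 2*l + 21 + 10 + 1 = l^2 - 12*l + 32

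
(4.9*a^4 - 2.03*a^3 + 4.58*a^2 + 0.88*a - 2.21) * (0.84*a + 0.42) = 4.116*a^5 + 0.3528*a^4 + 2.9946*a^3 + 2.6628*a^2 - 1.4868*a - 0.9282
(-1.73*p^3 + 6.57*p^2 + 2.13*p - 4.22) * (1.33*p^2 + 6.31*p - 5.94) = -2.3009*p^5 - 2.1782*p^4 + 54.5658*p^3 - 31.1981*p^2 - 39.2804*p + 25.0668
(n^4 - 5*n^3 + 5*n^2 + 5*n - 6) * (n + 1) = n^5 - 4*n^4 + 10*n^2 - n - 6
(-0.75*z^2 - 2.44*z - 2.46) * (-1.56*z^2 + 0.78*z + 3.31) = 1.17*z^4 + 3.2214*z^3 - 0.5481*z^2 - 9.9952*z - 8.1426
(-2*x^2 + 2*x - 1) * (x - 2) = -2*x^3 + 6*x^2 - 5*x + 2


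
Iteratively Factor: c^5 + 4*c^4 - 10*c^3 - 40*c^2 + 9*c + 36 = (c + 3)*(c^4 + c^3 - 13*c^2 - c + 12) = (c + 3)*(c + 4)*(c^3 - 3*c^2 - c + 3) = (c + 1)*(c + 3)*(c + 4)*(c^2 - 4*c + 3) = (c - 3)*(c + 1)*(c + 3)*(c + 4)*(c - 1)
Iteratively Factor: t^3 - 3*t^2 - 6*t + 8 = (t - 4)*(t^2 + t - 2) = (t - 4)*(t + 2)*(t - 1)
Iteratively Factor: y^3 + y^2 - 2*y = (y)*(y^2 + y - 2) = y*(y + 2)*(y - 1)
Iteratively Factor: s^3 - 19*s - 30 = (s - 5)*(s^2 + 5*s + 6) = (s - 5)*(s + 3)*(s + 2)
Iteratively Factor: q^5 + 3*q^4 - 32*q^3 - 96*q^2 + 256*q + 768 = (q - 4)*(q^4 + 7*q^3 - 4*q^2 - 112*q - 192) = (q - 4)*(q + 3)*(q^3 + 4*q^2 - 16*q - 64) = (q - 4)^2*(q + 3)*(q^2 + 8*q + 16) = (q - 4)^2*(q + 3)*(q + 4)*(q + 4)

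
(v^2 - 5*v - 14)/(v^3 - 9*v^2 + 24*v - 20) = (v^2 - 5*v - 14)/(v^3 - 9*v^2 + 24*v - 20)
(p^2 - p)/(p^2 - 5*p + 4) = p/(p - 4)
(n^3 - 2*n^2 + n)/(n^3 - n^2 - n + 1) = n/(n + 1)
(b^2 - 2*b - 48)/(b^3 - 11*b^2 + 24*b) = (b + 6)/(b*(b - 3))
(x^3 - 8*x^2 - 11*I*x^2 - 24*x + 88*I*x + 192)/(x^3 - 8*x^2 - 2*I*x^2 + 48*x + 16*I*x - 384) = (x - 3*I)/(x + 6*I)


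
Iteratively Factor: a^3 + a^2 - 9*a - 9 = (a + 3)*(a^2 - 2*a - 3) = (a + 1)*(a + 3)*(a - 3)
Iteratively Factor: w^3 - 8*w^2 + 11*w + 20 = (w - 5)*(w^2 - 3*w - 4) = (w - 5)*(w + 1)*(w - 4)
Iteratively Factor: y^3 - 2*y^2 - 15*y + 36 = (y - 3)*(y^2 + y - 12) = (y - 3)*(y + 4)*(y - 3)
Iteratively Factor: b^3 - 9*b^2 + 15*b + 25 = (b + 1)*(b^2 - 10*b + 25) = (b - 5)*(b + 1)*(b - 5)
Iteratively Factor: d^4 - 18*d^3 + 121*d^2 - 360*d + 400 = (d - 4)*(d^3 - 14*d^2 + 65*d - 100) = (d - 5)*(d - 4)*(d^2 - 9*d + 20) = (d - 5)^2*(d - 4)*(d - 4)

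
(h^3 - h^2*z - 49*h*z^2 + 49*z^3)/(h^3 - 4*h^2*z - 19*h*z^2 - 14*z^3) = (h^2 + 6*h*z - 7*z^2)/(h^2 + 3*h*z + 2*z^2)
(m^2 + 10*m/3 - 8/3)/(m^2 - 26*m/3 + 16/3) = (m + 4)/(m - 8)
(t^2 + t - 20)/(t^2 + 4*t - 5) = (t - 4)/(t - 1)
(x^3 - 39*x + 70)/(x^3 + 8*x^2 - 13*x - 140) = (x^2 - 7*x + 10)/(x^2 + x - 20)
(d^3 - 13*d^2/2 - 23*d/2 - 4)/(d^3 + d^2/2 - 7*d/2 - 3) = (2*d^2 - 15*d - 8)/(2*d^2 - d - 6)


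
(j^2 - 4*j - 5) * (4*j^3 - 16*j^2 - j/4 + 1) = 4*j^5 - 32*j^4 + 175*j^3/4 + 82*j^2 - 11*j/4 - 5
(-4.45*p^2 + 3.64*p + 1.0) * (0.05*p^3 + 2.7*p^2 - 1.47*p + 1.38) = -0.2225*p^5 - 11.833*p^4 + 16.4195*p^3 - 8.7918*p^2 + 3.5532*p + 1.38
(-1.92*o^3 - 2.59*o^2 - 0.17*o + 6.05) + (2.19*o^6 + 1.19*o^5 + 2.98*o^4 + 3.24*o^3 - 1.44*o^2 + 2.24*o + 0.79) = 2.19*o^6 + 1.19*o^5 + 2.98*o^4 + 1.32*o^3 - 4.03*o^2 + 2.07*o + 6.84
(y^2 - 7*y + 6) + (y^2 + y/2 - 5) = 2*y^2 - 13*y/2 + 1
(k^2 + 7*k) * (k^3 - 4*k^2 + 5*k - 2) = k^5 + 3*k^4 - 23*k^3 + 33*k^2 - 14*k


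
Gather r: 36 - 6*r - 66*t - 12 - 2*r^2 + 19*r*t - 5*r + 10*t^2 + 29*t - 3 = -2*r^2 + r*(19*t - 11) + 10*t^2 - 37*t + 21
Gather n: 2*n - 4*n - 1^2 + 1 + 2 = 2 - 2*n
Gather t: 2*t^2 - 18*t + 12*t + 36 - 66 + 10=2*t^2 - 6*t - 20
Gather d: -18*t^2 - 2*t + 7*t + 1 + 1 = -18*t^2 + 5*t + 2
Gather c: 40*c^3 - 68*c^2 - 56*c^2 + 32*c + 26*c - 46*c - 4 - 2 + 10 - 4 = 40*c^3 - 124*c^2 + 12*c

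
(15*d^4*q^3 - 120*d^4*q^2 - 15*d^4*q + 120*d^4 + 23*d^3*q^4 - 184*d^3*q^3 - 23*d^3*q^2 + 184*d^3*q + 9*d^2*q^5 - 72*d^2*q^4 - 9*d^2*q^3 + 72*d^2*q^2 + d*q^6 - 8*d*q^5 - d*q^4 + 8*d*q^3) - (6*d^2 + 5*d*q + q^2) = 15*d^4*q^3 - 120*d^4*q^2 - 15*d^4*q + 120*d^4 + 23*d^3*q^4 - 184*d^3*q^3 - 23*d^3*q^2 + 184*d^3*q + 9*d^2*q^5 - 72*d^2*q^4 - 9*d^2*q^3 + 72*d^2*q^2 - 6*d^2 + d*q^6 - 8*d*q^5 - d*q^4 + 8*d*q^3 - 5*d*q - q^2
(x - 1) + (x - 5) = 2*x - 6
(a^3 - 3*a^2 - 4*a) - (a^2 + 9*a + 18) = a^3 - 4*a^2 - 13*a - 18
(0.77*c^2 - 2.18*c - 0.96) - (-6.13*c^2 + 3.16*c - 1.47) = 6.9*c^2 - 5.34*c + 0.51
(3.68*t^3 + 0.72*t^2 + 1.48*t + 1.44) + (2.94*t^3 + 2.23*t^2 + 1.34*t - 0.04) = 6.62*t^3 + 2.95*t^2 + 2.82*t + 1.4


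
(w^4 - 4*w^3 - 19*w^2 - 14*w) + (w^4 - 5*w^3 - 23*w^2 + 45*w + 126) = 2*w^4 - 9*w^3 - 42*w^2 + 31*w + 126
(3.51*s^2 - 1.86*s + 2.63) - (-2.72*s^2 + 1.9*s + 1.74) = 6.23*s^2 - 3.76*s + 0.89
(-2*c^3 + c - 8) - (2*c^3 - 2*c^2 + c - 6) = -4*c^3 + 2*c^2 - 2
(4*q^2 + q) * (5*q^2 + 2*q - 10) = 20*q^4 + 13*q^3 - 38*q^2 - 10*q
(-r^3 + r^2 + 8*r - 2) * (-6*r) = 6*r^4 - 6*r^3 - 48*r^2 + 12*r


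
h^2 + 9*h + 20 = (h + 4)*(h + 5)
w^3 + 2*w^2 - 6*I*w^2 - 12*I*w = w*(w + 2)*(w - 6*I)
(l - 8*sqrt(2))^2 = l^2 - 16*sqrt(2)*l + 128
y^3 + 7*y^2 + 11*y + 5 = (y + 1)^2*(y + 5)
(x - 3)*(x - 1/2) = x^2 - 7*x/2 + 3/2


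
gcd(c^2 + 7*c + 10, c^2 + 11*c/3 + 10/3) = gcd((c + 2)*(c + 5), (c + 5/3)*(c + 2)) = c + 2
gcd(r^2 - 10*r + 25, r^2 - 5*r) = r - 5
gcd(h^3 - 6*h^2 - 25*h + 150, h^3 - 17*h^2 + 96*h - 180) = h^2 - 11*h + 30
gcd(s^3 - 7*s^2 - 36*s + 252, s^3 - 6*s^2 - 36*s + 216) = s^2 - 36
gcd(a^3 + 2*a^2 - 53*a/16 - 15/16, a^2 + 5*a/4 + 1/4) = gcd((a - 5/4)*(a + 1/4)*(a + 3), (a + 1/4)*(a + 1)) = a + 1/4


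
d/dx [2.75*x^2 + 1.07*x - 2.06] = 5.5*x + 1.07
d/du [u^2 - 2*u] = 2*u - 2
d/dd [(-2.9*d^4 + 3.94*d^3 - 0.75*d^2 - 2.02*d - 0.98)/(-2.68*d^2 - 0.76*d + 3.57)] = (15.544*d^5 - 3.9472*d^4 - 47.4008*d^3 + 37.3538*d^2 - 10.6078*d - 7.9562)/(7.1824*d^4 + 4.0736*d^3 - 18.5576*d^2 - 5.4264*d + 12.7449)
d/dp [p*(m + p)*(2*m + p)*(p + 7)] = 4*m^2*p + 14*m^2 + 9*m*p^2 + 42*m*p + 4*p^3 + 21*p^2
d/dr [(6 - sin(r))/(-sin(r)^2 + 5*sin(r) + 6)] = -cos(r)/(sin(r) + 1)^2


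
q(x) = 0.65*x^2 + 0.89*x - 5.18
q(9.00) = 55.48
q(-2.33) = -3.72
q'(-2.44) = -2.28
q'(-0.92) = -0.31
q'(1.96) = 3.44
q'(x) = 1.3*x + 0.89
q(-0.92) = -5.45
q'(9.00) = 12.59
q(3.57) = 6.28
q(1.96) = -0.94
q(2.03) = -0.69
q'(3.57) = 5.53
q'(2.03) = 3.53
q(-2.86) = -2.41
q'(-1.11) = -0.55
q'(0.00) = 0.89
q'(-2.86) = -2.83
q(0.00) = -5.18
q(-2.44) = -3.48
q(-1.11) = -5.37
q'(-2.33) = -2.14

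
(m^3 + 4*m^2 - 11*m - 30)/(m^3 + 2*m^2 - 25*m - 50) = (m - 3)/(m - 5)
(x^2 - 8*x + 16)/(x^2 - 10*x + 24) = (x - 4)/(x - 6)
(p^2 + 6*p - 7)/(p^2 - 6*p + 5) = (p + 7)/(p - 5)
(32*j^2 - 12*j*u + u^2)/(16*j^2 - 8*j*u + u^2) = (-8*j + u)/(-4*j + u)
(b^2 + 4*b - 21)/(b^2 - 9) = (b + 7)/(b + 3)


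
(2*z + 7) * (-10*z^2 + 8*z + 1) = -20*z^3 - 54*z^2 + 58*z + 7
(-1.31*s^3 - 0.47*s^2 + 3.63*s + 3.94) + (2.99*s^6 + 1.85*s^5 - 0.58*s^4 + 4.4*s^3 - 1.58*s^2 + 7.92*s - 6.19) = 2.99*s^6 + 1.85*s^5 - 0.58*s^4 + 3.09*s^3 - 2.05*s^2 + 11.55*s - 2.25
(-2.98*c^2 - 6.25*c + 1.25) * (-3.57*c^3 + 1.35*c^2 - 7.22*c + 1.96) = 10.6386*c^5 + 18.2895*c^4 + 8.6156*c^3 + 40.9717*c^2 - 21.275*c + 2.45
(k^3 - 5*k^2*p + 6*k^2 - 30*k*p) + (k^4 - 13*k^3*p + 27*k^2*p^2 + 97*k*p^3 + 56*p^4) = k^4 - 13*k^3*p + k^3 + 27*k^2*p^2 - 5*k^2*p + 6*k^2 + 97*k*p^3 - 30*k*p + 56*p^4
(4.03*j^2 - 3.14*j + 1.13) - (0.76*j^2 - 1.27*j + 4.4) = 3.27*j^2 - 1.87*j - 3.27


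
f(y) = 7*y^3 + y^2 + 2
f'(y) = 21*y^2 + 2*y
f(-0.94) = -2.93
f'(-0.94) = 16.68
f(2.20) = 81.38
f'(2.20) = 106.04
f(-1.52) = -20.27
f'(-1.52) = 45.48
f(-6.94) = -2289.62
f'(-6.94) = 997.56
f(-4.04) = -443.25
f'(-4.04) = 334.67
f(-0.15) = 2.00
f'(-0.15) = 0.17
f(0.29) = 2.25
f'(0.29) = 2.35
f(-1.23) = -9.51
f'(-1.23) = 29.31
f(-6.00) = -1474.00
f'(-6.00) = 744.00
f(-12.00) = -11950.00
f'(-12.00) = 3000.00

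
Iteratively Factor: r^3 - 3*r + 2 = (r - 1)*(r^2 + r - 2) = (r - 1)*(r + 2)*(r - 1)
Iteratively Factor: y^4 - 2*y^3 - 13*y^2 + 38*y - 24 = (y - 1)*(y^3 - y^2 - 14*y + 24) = (y - 3)*(y - 1)*(y^2 + 2*y - 8) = (y - 3)*(y - 1)*(y + 4)*(y - 2)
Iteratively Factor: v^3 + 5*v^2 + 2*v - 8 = (v - 1)*(v^2 + 6*v + 8) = (v - 1)*(v + 2)*(v + 4)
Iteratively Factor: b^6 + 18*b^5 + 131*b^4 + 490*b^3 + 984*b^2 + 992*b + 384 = (b + 4)*(b^5 + 14*b^4 + 75*b^3 + 190*b^2 + 224*b + 96) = (b + 2)*(b + 4)*(b^4 + 12*b^3 + 51*b^2 + 88*b + 48) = (b + 2)*(b + 4)^2*(b^3 + 8*b^2 + 19*b + 12) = (b + 2)*(b + 3)*(b + 4)^2*(b^2 + 5*b + 4) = (b + 1)*(b + 2)*(b + 3)*(b + 4)^2*(b + 4)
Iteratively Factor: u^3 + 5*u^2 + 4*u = (u)*(u^2 + 5*u + 4) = u*(u + 4)*(u + 1)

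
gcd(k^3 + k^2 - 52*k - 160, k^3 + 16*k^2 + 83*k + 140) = k^2 + 9*k + 20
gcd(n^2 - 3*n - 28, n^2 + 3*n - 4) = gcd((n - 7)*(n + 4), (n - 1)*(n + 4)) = n + 4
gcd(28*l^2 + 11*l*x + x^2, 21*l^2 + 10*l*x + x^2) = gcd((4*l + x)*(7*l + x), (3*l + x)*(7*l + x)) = 7*l + x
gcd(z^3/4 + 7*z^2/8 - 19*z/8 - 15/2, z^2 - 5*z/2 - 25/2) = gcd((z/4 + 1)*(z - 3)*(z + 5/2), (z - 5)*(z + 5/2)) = z + 5/2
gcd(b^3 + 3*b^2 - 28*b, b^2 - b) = b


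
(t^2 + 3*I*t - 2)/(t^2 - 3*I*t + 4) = (t + 2*I)/(t - 4*I)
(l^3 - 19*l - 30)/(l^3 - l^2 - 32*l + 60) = (l^2 + 5*l + 6)/(l^2 + 4*l - 12)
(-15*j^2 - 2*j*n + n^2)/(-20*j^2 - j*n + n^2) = (3*j + n)/(4*j + n)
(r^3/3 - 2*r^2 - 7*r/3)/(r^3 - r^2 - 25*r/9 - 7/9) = 3*r*(r - 7)/(9*r^2 - 18*r - 7)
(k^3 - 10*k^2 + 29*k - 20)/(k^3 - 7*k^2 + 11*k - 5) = (k - 4)/(k - 1)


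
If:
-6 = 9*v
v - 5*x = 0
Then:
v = -2/3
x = -2/15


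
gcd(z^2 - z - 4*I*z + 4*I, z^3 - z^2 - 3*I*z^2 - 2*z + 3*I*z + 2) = z - 1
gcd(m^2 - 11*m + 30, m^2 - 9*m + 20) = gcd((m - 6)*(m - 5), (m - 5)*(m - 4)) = m - 5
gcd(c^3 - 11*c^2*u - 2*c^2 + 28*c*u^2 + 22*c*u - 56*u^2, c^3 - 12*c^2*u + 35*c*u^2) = -c + 7*u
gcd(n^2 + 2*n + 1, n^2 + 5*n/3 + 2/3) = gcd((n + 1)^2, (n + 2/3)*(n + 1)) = n + 1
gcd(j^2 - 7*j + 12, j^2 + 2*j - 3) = 1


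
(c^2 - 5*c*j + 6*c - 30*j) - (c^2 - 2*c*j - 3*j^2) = -3*c*j + 6*c + 3*j^2 - 30*j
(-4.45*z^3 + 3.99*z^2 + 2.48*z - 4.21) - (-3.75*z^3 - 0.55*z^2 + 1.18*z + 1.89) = -0.7*z^3 + 4.54*z^2 + 1.3*z - 6.1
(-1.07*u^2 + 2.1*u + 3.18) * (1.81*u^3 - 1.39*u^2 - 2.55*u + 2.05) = -1.9367*u^5 + 5.2883*u^4 + 5.5653*u^3 - 11.9687*u^2 - 3.804*u + 6.519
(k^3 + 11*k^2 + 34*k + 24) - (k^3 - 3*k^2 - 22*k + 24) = 14*k^2 + 56*k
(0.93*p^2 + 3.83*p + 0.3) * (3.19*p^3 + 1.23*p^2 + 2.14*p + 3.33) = 2.9667*p^5 + 13.3616*p^4 + 7.6581*p^3 + 11.6621*p^2 + 13.3959*p + 0.999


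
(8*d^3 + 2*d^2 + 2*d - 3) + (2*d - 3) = 8*d^3 + 2*d^2 + 4*d - 6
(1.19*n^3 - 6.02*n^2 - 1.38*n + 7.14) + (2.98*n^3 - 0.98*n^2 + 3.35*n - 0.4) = 4.17*n^3 - 7.0*n^2 + 1.97*n + 6.74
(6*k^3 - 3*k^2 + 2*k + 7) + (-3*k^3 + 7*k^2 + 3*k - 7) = 3*k^3 + 4*k^2 + 5*k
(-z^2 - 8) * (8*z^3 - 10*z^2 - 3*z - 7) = -8*z^5 + 10*z^4 - 61*z^3 + 87*z^2 + 24*z + 56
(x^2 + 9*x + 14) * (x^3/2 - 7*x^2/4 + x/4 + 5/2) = x^5/2 + 11*x^4/4 - 17*x^3/2 - 79*x^2/4 + 26*x + 35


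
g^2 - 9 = (g - 3)*(g + 3)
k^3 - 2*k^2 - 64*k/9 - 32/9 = (k - 4)*(k + 2/3)*(k + 4/3)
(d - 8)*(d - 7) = d^2 - 15*d + 56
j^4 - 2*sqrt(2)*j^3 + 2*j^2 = j^2*(j - sqrt(2))^2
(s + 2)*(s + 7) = s^2 + 9*s + 14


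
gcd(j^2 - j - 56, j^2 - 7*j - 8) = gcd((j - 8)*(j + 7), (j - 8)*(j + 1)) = j - 8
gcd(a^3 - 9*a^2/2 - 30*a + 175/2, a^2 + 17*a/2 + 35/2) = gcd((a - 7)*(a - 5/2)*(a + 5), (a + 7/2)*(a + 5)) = a + 5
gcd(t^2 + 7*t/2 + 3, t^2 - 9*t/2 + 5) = 1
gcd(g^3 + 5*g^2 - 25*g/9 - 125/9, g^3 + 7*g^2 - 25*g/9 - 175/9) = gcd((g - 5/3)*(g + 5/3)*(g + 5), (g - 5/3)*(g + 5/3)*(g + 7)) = g^2 - 25/9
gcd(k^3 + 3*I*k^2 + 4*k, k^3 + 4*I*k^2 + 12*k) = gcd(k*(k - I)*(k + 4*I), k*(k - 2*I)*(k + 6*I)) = k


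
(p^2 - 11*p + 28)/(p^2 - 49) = (p - 4)/(p + 7)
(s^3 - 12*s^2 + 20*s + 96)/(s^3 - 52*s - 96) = (s - 6)/(s + 6)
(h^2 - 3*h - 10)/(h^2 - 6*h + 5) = (h + 2)/(h - 1)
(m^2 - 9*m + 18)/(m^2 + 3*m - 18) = (m - 6)/(m + 6)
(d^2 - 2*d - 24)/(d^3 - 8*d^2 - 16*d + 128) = (d - 6)/(d^2 - 12*d + 32)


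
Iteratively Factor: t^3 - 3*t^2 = (t)*(t^2 - 3*t) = t^2*(t - 3)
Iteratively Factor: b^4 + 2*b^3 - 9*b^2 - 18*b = (b + 2)*(b^3 - 9*b) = (b + 2)*(b + 3)*(b^2 - 3*b) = b*(b + 2)*(b + 3)*(b - 3)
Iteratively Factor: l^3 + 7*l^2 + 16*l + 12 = (l + 2)*(l^2 + 5*l + 6) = (l + 2)*(l + 3)*(l + 2)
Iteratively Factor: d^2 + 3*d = (d)*(d + 3)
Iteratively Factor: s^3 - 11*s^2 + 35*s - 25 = (s - 5)*(s^2 - 6*s + 5) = (s - 5)^2*(s - 1)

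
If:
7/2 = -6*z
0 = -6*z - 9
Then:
No Solution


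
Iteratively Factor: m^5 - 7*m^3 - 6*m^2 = (m)*(m^4 - 7*m^2 - 6*m) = m*(m - 3)*(m^3 + 3*m^2 + 2*m) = m*(m - 3)*(m + 1)*(m^2 + 2*m) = m^2*(m - 3)*(m + 1)*(m + 2)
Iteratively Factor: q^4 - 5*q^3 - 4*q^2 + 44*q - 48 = (q - 2)*(q^3 - 3*q^2 - 10*q + 24) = (q - 4)*(q - 2)*(q^2 + q - 6) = (q - 4)*(q - 2)*(q + 3)*(q - 2)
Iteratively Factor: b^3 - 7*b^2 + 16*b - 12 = (b - 2)*(b^2 - 5*b + 6) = (b - 3)*(b - 2)*(b - 2)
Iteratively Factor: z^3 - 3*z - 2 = (z - 2)*(z^2 + 2*z + 1) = (z - 2)*(z + 1)*(z + 1)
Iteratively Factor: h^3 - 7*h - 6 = (h + 1)*(h^2 - h - 6) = (h - 3)*(h + 1)*(h + 2)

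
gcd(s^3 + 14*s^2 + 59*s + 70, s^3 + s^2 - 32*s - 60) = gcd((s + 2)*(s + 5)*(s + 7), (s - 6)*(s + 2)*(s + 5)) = s^2 + 7*s + 10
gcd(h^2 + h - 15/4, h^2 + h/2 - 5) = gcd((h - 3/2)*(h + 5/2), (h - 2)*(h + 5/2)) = h + 5/2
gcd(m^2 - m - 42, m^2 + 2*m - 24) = m + 6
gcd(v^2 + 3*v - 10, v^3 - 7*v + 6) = v - 2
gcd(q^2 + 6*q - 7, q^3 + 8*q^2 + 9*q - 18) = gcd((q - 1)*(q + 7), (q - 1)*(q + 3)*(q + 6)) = q - 1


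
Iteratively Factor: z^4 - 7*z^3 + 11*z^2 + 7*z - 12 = (z - 1)*(z^3 - 6*z^2 + 5*z + 12) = (z - 1)*(z + 1)*(z^2 - 7*z + 12) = (z - 3)*(z - 1)*(z + 1)*(z - 4)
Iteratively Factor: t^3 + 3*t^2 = (t)*(t^2 + 3*t) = t*(t + 3)*(t)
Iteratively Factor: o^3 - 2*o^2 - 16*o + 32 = (o - 4)*(o^2 + 2*o - 8) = (o - 4)*(o + 4)*(o - 2)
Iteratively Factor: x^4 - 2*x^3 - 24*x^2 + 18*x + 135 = (x - 3)*(x^3 + x^2 - 21*x - 45) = (x - 3)*(x + 3)*(x^2 - 2*x - 15) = (x - 3)*(x + 3)^2*(x - 5)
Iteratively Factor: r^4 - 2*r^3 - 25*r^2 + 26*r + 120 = (r + 4)*(r^3 - 6*r^2 - r + 30) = (r - 5)*(r + 4)*(r^2 - r - 6) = (r - 5)*(r + 2)*(r + 4)*(r - 3)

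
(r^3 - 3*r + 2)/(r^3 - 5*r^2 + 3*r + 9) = (r^3 - 3*r + 2)/(r^3 - 5*r^2 + 3*r + 9)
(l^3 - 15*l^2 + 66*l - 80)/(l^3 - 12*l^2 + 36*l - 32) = (l - 5)/(l - 2)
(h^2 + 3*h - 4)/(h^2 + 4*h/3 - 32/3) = 3*(h - 1)/(3*h - 8)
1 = 1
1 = 1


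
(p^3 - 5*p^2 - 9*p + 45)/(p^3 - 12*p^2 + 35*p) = (p^2 - 9)/(p*(p - 7))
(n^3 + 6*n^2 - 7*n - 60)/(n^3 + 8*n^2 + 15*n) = (n^2 + n - 12)/(n*(n + 3))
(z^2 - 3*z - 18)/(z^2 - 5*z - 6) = (z + 3)/(z + 1)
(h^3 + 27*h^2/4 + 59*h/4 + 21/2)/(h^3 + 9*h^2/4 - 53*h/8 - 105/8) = 2*(h + 2)/(2*h - 5)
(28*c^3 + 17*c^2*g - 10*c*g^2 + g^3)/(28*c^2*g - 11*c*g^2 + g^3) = (c + g)/g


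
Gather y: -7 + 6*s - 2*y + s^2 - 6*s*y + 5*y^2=s^2 + 6*s + 5*y^2 + y*(-6*s - 2) - 7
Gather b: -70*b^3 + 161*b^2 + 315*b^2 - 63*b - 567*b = -70*b^3 + 476*b^2 - 630*b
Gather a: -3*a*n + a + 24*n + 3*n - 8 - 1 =a*(1 - 3*n) + 27*n - 9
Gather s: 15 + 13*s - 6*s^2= -6*s^2 + 13*s + 15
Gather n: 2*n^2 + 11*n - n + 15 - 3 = 2*n^2 + 10*n + 12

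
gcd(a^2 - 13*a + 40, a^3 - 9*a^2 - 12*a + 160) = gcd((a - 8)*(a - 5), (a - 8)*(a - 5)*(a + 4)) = a^2 - 13*a + 40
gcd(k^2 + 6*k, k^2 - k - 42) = k + 6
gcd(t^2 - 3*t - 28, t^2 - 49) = t - 7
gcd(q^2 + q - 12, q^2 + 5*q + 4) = q + 4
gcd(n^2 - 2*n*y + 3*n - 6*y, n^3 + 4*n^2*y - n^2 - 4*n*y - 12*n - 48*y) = n + 3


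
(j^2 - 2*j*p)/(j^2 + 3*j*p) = (j - 2*p)/(j + 3*p)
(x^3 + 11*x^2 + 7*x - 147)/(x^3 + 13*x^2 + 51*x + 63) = (x^2 + 4*x - 21)/(x^2 + 6*x + 9)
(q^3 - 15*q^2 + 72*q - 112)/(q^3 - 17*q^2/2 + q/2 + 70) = 2*(q - 4)/(2*q + 5)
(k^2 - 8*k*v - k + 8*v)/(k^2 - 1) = (k - 8*v)/(k + 1)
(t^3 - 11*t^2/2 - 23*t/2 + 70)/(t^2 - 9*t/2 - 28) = (t^2 - 9*t + 20)/(t - 8)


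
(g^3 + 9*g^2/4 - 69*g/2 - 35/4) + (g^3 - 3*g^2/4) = 2*g^3 + 3*g^2/2 - 69*g/2 - 35/4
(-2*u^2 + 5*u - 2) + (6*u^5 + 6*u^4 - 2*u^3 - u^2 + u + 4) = 6*u^5 + 6*u^4 - 2*u^3 - 3*u^2 + 6*u + 2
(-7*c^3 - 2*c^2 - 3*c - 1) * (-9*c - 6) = 63*c^4 + 60*c^3 + 39*c^2 + 27*c + 6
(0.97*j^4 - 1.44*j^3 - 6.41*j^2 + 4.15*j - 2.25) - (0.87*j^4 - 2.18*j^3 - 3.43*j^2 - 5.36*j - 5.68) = 0.1*j^4 + 0.74*j^3 - 2.98*j^2 + 9.51*j + 3.43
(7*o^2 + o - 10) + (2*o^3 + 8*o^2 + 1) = 2*o^3 + 15*o^2 + o - 9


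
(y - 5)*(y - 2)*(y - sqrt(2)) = y^3 - 7*y^2 - sqrt(2)*y^2 + 7*sqrt(2)*y + 10*y - 10*sqrt(2)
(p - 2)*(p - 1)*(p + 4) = p^3 + p^2 - 10*p + 8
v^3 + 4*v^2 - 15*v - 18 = (v - 3)*(v + 1)*(v + 6)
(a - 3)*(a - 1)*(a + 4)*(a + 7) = a^4 + 7*a^3 - 13*a^2 - 79*a + 84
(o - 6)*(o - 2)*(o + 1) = o^3 - 7*o^2 + 4*o + 12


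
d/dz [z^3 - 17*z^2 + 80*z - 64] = 3*z^2 - 34*z + 80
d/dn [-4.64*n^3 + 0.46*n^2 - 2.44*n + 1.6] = -13.92*n^2 + 0.92*n - 2.44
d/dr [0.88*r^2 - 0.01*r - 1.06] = 1.76*r - 0.01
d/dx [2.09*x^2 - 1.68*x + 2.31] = 4.18*x - 1.68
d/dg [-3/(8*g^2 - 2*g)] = 3*(8*g - 1)/(2*g^2*(4*g - 1)^2)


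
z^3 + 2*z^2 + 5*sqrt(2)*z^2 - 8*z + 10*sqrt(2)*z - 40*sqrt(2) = (z - 2)*(z + 4)*(z + 5*sqrt(2))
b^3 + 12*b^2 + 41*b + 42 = (b + 2)*(b + 3)*(b + 7)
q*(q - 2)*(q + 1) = q^3 - q^2 - 2*q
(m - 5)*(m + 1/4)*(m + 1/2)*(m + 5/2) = m^4 - 7*m^3/4 - 57*m^2/4 - 155*m/16 - 25/16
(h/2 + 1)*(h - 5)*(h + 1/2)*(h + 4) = h^4/2 + 3*h^3/4 - 43*h^2/4 - 51*h/2 - 10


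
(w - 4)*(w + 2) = w^2 - 2*w - 8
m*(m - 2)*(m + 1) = m^3 - m^2 - 2*m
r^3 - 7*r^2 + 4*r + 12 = (r - 6)*(r - 2)*(r + 1)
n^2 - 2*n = n*(n - 2)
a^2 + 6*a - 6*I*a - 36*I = (a + 6)*(a - 6*I)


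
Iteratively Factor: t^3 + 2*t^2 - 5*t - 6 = (t + 1)*(t^2 + t - 6) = (t - 2)*(t + 1)*(t + 3)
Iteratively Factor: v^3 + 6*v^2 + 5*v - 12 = (v + 4)*(v^2 + 2*v - 3) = (v + 3)*(v + 4)*(v - 1)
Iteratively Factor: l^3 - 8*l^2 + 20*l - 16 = (l - 2)*(l^2 - 6*l + 8) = (l - 2)^2*(l - 4)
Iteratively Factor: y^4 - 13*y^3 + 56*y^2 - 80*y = (y)*(y^3 - 13*y^2 + 56*y - 80) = y*(y - 4)*(y^2 - 9*y + 20) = y*(y - 4)^2*(y - 5)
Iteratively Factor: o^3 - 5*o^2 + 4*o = (o)*(o^2 - 5*o + 4) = o*(o - 1)*(o - 4)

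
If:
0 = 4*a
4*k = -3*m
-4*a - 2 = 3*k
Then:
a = 0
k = -2/3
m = 8/9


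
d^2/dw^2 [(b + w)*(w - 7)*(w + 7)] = 2*b + 6*w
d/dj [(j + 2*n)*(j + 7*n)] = 2*j + 9*n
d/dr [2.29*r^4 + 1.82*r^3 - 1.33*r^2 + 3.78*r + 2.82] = 9.16*r^3 + 5.46*r^2 - 2.66*r + 3.78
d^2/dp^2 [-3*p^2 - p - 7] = -6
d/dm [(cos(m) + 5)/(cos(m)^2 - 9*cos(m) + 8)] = (cos(m)^2 + 10*cos(m) - 53)*sin(m)/(cos(m)^2 - 9*cos(m) + 8)^2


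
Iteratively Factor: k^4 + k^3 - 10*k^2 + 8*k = (k - 2)*(k^3 + 3*k^2 - 4*k) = (k - 2)*(k - 1)*(k^2 + 4*k) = (k - 2)*(k - 1)*(k + 4)*(k)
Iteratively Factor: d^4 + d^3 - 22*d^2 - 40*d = (d)*(d^3 + d^2 - 22*d - 40) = d*(d - 5)*(d^2 + 6*d + 8) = d*(d - 5)*(d + 4)*(d + 2)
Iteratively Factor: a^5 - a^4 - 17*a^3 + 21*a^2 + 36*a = (a - 3)*(a^4 + 2*a^3 - 11*a^2 - 12*a) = a*(a - 3)*(a^3 + 2*a^2 - 11*a - 12) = a*(a - 3)*(a + 1)*(a^2 + a - 12) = a*(a - 3)*(a + 1)*(a + 4)*(a - 3)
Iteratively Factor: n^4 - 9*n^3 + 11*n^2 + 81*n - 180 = (n - 5)*(n^3 - 4*n^2 - 9*n + 36) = (n - 5)*(n - 4)*(n^2 - 9) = (n - 5)*(n - 4)*(n - 3)*(n + 3)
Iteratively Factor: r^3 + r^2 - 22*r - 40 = (r + 4)*(r^2 - 3*r - 10) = (r + 2)*(r + 4)*(r - 5)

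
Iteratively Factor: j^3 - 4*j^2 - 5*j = (j - 5)*(j^2 + j) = j*(j - 5)*(j + 1)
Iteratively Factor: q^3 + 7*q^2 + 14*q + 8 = (q + 1)*(q^2 + 6*q + 8) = (q + 1)*(q + 2)*(q + 4)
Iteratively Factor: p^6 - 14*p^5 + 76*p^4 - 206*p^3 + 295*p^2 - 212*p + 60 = (p - 2)*(p^5 - 12*p^4 + 52*p^3 - 102*p^2 + 91*p - 30) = (p - 3)*(p - 2)*(p^4 - 9*p^3 + 25*p^2 - 27*p + 10) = (p - 3)*(p - 2)^2*(p^3 - 7*p^2 + 11*p - 5) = (p - 3)*(p - 2)^2*(p - 1)*(p^2 - 6*p + 5) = (p - 5)*(p - 3)*(p - 2)^2*(p - 1)*(p - 1)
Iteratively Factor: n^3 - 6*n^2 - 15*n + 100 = (n + 4)*(n^2 - 10*n + 25) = (n - 5)*(n + 4)*(n - 5)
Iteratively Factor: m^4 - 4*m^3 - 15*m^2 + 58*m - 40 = (m + 4)*(m^3 - 8*m^2 + 17*m - 10) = (m - 5)*(m + 4)*(m^2 - 3*m + 2) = (m - 5)*(m - 2)*(m + 4)*(m - 1)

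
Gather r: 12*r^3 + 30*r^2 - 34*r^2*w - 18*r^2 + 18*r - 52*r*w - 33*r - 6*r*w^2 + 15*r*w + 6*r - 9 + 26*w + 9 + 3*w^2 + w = 12*r^3 + r^2*(12 - 34*w) + r*(-6*w^2 - 37*w - 9) + 3*w^2 + 27*w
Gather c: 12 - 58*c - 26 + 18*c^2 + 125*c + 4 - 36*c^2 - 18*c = -18*c^2 + 49*c - 10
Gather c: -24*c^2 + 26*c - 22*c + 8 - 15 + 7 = -24*c^2 + 4*c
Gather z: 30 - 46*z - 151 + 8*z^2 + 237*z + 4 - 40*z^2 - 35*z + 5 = -32*z^2 + 156*z - 112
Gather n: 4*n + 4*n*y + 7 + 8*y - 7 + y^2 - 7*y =n*(4*y + 4) + y^2 + y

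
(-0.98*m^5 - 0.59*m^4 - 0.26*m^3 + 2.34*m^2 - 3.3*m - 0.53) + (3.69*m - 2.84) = -0.98*m^5 - 0.59*m^4 - 0.26*m^3 + 2.34*m^2 + 0.39*m - 3.37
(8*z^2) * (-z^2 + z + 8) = -8*z^4 + 8*z^3 + 64*z^2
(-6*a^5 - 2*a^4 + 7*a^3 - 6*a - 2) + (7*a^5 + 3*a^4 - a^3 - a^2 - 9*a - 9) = a^5 + a^4 + 6*a^3 - a^2 - 15*a - 11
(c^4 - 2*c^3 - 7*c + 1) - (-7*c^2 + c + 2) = c^4 - 2*c^3 + 7*c^2 - 8*c - 1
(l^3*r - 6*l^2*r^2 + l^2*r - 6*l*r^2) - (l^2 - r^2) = l^3*r - 6*l^2*r^2 + l^2*r - l^2 - 6*l*r^2 + r^2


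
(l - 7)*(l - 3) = l^2 - 10*l + 21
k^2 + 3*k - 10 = (k - 2)*(k + 5)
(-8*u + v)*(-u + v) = 8*u^2 - 9*u*v + v^2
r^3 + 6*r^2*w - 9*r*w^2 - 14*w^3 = (r - 2*w)*(r + w)*(r + 7*w)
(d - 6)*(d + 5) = d^2 - d - 30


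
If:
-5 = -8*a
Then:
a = 5/8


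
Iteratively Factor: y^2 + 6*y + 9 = (y + 3)*(y + 3)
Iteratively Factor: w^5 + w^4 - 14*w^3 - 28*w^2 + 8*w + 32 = (w - 4)*(w^4 + 5*w^3 + 6*w^2 - 4*w - 8) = (w - 4)*(w + 2)*(w^3 + 3*w^2 - 4) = (w - 4)*(w + 2)^2*(w^2 + w - 2) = (w - 4)*(w + 2)^3*(w - 1)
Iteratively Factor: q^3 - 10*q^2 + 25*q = (q - 5)*(q^2 - 5*q) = q*(q - 5)*(q - 5)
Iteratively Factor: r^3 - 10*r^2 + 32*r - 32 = (r - 4)*(r^2 - 6*r + 8) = (r - 4)^2*(r - 2)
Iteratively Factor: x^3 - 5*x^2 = (x)*(x^2 - 5*x) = x^2*(x - 5)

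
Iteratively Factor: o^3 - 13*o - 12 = (o + 1)*(o^2 - o - 12) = (o + 1)*(o + 3)*(o - 4)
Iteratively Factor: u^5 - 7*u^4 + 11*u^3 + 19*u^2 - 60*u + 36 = (u - 3)*(u^4 - 4*u^3 - u^2 + 16*u - 12) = (u - 3)*(u - 2)*(u^3 - 2*u^2 - 5*u + 6) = (u - 3)*(u - 2)*(u + 2)*(u^2 - 4*u + 3) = (u - 3)*(u - 2)*(u - 1)*(u + 2)*(u - 3)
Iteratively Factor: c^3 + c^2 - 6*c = (c)*(c^2 + c - 6) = c*(c + 3)*(c - 2)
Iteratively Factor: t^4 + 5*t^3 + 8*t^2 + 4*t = (t)*(t^3 + 5*t^2 + 8*t + 4) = t*(t + 1)*(t^2 + 4*t + 4) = t*(t + 1)*(t + 2)*(t + 2)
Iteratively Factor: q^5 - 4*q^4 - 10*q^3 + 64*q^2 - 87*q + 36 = (q + 4)*(q^4 - 8*q^3 + 22*q^2 - 24*q + 9) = (q - 3)*(q + 4)*(q^3 - 5*q^2 + 7*q - 3) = (q - 3)^2*(q + 4)*(q^2 - 2*q + 1) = (q - 3)^2*(q - 1)*(q + 4)*(q - 1)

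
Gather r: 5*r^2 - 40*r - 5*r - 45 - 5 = 5*r^2 - 45*r - 50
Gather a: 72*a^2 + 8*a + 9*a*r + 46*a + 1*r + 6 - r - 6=72*a^2 + a*(9*r + 54)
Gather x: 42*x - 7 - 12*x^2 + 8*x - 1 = -12*x^2 + 50*x - 8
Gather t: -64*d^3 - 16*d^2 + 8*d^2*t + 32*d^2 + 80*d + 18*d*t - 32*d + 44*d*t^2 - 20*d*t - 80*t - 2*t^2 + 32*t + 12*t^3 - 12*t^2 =-64*d^3 + 16*d^2 + 48*d + 12*t^3 + t^2*(44*d - 14) + t*(8*d^2 - 2*d - 48)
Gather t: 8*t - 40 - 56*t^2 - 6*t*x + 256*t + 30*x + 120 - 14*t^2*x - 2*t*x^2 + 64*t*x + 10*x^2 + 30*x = t^2*(-14*x - 56) + t*(-2*x^2 + 58*x + 264) + 10*x^2 + 60*x + 80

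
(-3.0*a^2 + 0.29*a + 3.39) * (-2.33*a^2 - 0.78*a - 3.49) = 6.99*a^4 + 1.6643*a^3 + 2.3451*a^2 - 3.6563*a - 11.8311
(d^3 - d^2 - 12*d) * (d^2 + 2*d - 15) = d^5 + d^4 - 29*d^3 - 9*d^2 + 180*d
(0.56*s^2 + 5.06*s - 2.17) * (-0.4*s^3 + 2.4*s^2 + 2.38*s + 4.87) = -0.224*s^5 - 0.68*s^4 + 14.3448*s^3 + 9.562*s^2 + 19.4776*s - 10.5679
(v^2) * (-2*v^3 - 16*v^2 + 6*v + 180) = -2*v^5 - 16*v^4 + 6*v^3 + 180*v^2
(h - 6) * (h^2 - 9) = h^3 - 6*h^2 - 9*h + 54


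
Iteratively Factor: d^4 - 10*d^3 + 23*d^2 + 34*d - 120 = (d - 5)*(d^3 - 5*d^2 - 2*d + 24) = (d - 5)*(d - 3)*(d^2 - 2*d - 8) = (d - 5)*(d - 3)*(d + 2)*(d - 4)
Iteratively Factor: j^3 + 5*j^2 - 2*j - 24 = (j - 2)*(j^2 + 7*j + 12) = (j - 2)*(j + 3)*(j + 4)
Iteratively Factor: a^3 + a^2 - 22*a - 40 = (a - 5)*(a^2 + 6*a + 8) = (a - 5)*(a + 2)*(a + 4)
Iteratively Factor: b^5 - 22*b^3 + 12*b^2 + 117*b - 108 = (b + 4)*(b^4 - 4*b^3 - 6*b^2 + 36*b - 27) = (b - 3)*(b + 4)*(b^3 - b^2 - 9*b + 9) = (b - 3)*(b + 3)*(b + 4)*(b^2 - 4*b + 3) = (b - 3)*(b - 1)*(b + 3)*(b + 4)*(b - 3)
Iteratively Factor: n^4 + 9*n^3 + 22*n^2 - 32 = (n - 1)*(n^3 + 10*n^2 + 32*n + 32) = (n - 1)*(n + 2)*(n^2 + 8*n + 16) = (n - 1)*(n + 2)*(n + 4)*(n + 4)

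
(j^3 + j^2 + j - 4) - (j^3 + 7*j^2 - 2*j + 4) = -6*j^2 + 3*j - 8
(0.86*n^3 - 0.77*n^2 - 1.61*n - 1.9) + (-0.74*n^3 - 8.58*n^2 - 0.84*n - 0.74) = 0.12*n^3 - 9.35*n^2 - 2.45*n - 2.64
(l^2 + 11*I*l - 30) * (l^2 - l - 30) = l^4 - l^3 + 11*I*l^3 - 60*l^2 - 11*I*l^2 + 30*l - 330*I*l + 900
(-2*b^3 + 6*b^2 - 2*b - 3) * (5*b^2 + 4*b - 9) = -10*b^5 + 22*b^4 + 32*b^3 - 77*b^2 + 6*b + 27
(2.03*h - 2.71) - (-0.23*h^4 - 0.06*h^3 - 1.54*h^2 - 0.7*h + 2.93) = 0.23*h^4 + 0.06*h^3 + 1.54*h^2 + 2.73*h - 5.64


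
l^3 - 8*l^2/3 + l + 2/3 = (l - 2)*(l - 1)*(l + 1/3)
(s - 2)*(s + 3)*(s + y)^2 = s^4 + 2*s^3*y + s^3 + s^2*y^2 + 2*s^2*y - 6*s^2 + s*y^2 - 12*s*y - 6*y^2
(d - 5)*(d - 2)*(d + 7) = d^3 - 39*d + 70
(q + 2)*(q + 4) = q^2 + 6*q + 8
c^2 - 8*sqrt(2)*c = c*(c - 8*sqrt(2))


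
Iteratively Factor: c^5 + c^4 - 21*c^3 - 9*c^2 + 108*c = (c + 4)*(c^4 - 3*c^3 - 9*c^2 + 27*c) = (c - 3)*(c + 4)*(c^3 - 9*c) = (c - 3)*(c + 3)*(c + 4)*(c^2 - 3*c) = (c - 3)^2*(c + 3)*(c + 4)*(c)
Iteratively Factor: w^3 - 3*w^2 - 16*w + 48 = (w - 3)*(w^2 - 16) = (w - 3)*(w + 4)*(w - 4)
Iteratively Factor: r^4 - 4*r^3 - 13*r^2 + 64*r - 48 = (r + 4)*(r^3 - 8*r^2 + 19*r - 12) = (r - 1)*(r + 4)*(r^2 - 7*r + 12) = (r - 4)*(r - 1)*(r + 4)*(r - 3)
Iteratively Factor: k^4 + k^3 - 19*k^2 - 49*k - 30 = (k + 3)*(k^3 - 2*k^2 - 13*k - 10) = (k - 5)*(k + 3)*(k^2 + 3*k + 2) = (k - 5)*(k + 2)*(k + 3)*(k + 1)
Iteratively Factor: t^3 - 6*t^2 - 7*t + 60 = (t - 4)*(t^2 - 2*t - 15) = (t - 5)*(t - 4)*(t + 3)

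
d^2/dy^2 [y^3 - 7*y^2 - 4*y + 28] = 6*y - 14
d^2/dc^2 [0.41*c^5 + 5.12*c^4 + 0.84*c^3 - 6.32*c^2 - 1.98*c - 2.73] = 8.2*c^3 + 61.44*c^2 + 5.04*c - 12.64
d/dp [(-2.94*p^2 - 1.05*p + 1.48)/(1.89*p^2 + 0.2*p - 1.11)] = (1.3965*p^2 + 0.932400000000001*p + 0.8695)/(3.5721*p^4 + 0.756*p^3 - 4.1558*p^2 - 0.444*p + 1.2321)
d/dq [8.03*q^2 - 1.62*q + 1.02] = 16.06*q - 1.62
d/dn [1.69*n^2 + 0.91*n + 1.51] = 3.38*n + 0.91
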